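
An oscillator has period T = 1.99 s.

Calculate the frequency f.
f = 1/T = 1/1.99 = 0.5025 Hz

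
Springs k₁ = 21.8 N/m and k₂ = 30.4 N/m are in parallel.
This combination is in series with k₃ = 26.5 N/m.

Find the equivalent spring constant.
k₁₂ = k₁ + k₂ = 52.2 N/m (parallel)
1/k_eq = 1/k₁₂ + 1/k₃ → k_eq = 17.58 N/m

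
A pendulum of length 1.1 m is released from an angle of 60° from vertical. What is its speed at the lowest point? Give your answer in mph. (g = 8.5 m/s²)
h = L(1 − cosθ) = 1.1×(1 − cos60°) = 0.55 m
v = √(2gh) = √(2×8.5×0.55) = 3.058 m/s = 6.84 mph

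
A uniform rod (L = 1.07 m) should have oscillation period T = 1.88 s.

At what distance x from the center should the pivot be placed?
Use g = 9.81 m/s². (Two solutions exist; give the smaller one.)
T = 2π√((L²/12 + x²)/(gx)). Let c = T²g/(4π²) = 0.8783.
x² − cx + L²/12 = 0 → x = (c − √(c² − L²/3))/2 = 0.127 m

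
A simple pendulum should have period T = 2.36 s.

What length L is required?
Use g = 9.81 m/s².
T = 2π√(L/g) → L = g(T/2π)² = 9.81×(2.36/2π)² = 1.384 m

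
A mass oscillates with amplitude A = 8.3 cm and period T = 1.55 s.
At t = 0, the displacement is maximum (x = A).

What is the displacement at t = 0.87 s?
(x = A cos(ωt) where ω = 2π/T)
ω = 2π/T = 2π/1.55 = 4.054 rad/s
x = A cos(ωt) = 8.3×cos(4.054×0.87) = -7.692 cm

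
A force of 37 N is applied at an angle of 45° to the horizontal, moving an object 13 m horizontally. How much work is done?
W = Fd cosθ = 37×13×cos(45°) = 340.12 J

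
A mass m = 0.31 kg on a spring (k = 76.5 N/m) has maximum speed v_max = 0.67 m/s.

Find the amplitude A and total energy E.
½mv²_max = ½kA² → A = v_max√(m/k) = 0.67×√(0.31/76.5) = 0.04265 m = 4.265 cm
E = ½mv²_max = ½×0.31×0.67² = 0.06958 J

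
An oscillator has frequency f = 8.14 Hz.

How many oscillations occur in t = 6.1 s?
n = f×t = 8.14×6.1 = 49.65 oscillations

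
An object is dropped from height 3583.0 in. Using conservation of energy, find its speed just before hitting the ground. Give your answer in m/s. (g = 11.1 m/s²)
mgh = ½mv² → v = √(2gh) = √(2×11.1×91.01) = 44.95 m/s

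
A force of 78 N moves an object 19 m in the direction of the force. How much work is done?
W = Fd = 78×19 = 1482.0 J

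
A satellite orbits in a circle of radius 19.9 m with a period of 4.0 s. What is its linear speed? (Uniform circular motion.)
v = 2πr/T = 2π×19.9/4.0 = 31.26 m/s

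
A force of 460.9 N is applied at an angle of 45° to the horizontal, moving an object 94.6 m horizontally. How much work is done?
W = Fd cosθ = 460.9×94.6×cos(45°) = 30831.0 J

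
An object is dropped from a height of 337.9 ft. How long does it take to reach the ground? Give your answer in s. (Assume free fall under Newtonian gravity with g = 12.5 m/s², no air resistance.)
t = √(2h/g) (with unit conversion) = 4.059 s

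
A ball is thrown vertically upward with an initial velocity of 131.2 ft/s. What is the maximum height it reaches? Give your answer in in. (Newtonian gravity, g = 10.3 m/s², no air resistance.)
h_max = v₀²/(2g) (with unit conversion) = 3056.0 in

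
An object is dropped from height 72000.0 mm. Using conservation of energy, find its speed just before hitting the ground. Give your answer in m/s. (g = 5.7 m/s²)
mgh = ½mv² → v = √(2gh) = √(2×5.7×72) = 28.65 m/s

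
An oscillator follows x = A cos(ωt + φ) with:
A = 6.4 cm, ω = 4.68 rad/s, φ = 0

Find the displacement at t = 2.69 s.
x = A cos(ωt + φ) = 6.4×cos(4.68×2.69 + 0) = 6.398 cm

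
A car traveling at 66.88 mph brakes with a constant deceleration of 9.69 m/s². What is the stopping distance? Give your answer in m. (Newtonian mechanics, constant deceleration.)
d = v₀² / (2a) (with unit conversion) = 46.12 m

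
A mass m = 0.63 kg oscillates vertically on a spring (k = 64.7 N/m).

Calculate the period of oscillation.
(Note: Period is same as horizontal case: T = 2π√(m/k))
T = 2π√(m/k) = 2π√(0.63/64.7) = 0.62 s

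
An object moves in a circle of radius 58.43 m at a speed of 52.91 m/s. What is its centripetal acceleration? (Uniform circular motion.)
a_c = v²/r = 52.91²/58.43 = 2799.47/58.43 = 47.91 m/s²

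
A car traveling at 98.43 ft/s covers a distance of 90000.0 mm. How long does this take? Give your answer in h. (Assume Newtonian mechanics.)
t = d/v (with unit conversion) = 0.0008333 h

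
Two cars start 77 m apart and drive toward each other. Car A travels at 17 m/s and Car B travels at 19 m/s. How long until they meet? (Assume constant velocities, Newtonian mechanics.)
Combined speed: v_combined = 17 + 19 = 36 m/s
Time to meet: t = d/36 = 77/36 = 2.14 s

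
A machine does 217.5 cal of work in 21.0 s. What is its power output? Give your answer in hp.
P = W/t = 910 J / 21 s = 43.33 W = 0.05811 hp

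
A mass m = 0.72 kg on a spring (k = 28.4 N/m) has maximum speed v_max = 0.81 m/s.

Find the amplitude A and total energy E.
½mv²_max = ½kA² → A = v_max√(m/k) = 0.81×√(0.72/28.4) = 0.129 m = 12.9 cm
E = ½mv²_max = ½×0.72×0.81² = 0.2362 J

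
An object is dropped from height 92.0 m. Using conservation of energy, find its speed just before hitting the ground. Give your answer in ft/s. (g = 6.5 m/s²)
mgh = ½mv² → v = √(2gh) = √(2×6.5×92) = 34.58 m/s = 113.5 ft/s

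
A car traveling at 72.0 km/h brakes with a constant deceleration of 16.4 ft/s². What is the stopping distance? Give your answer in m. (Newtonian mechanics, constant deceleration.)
d = v₀² / (2a) (with unit conversion) = 40.01 m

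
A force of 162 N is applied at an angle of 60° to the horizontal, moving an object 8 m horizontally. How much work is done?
W = Fd cosθ = 162×8×cos(60°) = 648.0 J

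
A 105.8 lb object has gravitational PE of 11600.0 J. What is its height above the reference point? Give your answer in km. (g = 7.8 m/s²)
PE = mgh → h = PE/(mg) = 1.16e+04 J / (47.99 kg × 7.8 m/s²) = 30.99 m = 0.03099 km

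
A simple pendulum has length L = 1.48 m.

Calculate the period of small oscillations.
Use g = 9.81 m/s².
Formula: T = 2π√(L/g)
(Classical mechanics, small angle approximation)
T = 2π√(L/g) = 2π√(1.48/9.81) = 2.44 s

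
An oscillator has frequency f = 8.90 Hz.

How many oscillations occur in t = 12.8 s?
n = f×t = 8.9×12.8 = 113.9 oscillations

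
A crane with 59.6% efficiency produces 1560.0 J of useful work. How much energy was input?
W_in = W_out/η = 1560.0/0.596 = 2617.4 J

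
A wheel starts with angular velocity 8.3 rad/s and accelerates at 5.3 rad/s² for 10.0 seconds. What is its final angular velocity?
ω = ω₀ + αt = 8.3 + 5.3 × 10.0 = 61.3 rad/s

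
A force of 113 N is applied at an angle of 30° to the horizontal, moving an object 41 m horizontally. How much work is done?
W = Fd cosθ = 113×41×cos(30°) = 4012.3 J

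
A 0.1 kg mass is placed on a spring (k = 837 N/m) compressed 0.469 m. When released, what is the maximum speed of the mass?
½kx² = ½mv² → v = x√(k/m) = 0.469×√(837/0.1) = 42.91 m/s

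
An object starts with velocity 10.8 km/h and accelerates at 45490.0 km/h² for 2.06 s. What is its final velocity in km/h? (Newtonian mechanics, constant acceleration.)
v = v₀ + at (with unit conversion) = 36.83 km/h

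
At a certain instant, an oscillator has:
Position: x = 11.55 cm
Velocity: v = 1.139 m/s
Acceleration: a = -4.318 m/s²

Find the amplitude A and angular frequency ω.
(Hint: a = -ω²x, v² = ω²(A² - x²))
a = −ω²x → ω = √(|a|/x) = √(4.318/0.1155) = 6.114 rad/s
v² = ω²(A² − x²) → A = √(x² + v²/ω²) = √(0.1155² + 1.139²/6.114²) = 0.2192 m = 21.92 cm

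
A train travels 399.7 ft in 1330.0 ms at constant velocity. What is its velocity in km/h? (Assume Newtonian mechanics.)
v = d/t (with unit conversion) = 329.8 km/h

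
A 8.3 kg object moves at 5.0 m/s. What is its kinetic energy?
KE = ½mv² = ½×8.3×5.0² = 103.75 J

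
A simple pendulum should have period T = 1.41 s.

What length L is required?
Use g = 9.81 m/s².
T = 2π√(L/g) → L = g(T/2π)² = 9.81×(1.41/2π)² = 0.494 m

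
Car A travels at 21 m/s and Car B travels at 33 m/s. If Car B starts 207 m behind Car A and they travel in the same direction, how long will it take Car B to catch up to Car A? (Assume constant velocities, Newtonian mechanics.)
Relative speed: v_rel = 33 - 21 = 12 m/s
Time to catch: t = d₀/v_rel = 207/12 = 17.25 s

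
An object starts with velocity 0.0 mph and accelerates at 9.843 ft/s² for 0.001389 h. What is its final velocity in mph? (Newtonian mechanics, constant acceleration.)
v = v₀ + at (with unit conversion) = 33.56 mph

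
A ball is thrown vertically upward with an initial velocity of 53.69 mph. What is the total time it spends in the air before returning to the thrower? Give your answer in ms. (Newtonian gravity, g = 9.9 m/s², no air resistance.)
t_total = 2v₀/g (with unit conversion) = 4849.0 ms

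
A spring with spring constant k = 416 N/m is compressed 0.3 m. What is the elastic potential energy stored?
PE = ½kx² = ½×416×0.3² = 18.72 J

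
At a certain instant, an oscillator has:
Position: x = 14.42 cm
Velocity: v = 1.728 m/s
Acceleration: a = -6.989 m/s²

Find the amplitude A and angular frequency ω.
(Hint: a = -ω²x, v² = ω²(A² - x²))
a = −ω²x → ω = √(|a|/x) = √(6.989/0.1442) = 6.962 rad/s
v² = ω²(A² − x²) → A = √(x² + v²/ω²) = √(0.1442² + 1.728²/6.962²) = 0.2871 m = 28.71 cm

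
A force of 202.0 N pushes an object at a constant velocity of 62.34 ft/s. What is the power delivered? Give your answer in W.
P = Fv = 202 N × 19 m/s = 3838 W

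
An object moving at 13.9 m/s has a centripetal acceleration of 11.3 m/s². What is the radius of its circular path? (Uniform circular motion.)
r = v²/a_c = 13.9²/11.3 = 17.1 m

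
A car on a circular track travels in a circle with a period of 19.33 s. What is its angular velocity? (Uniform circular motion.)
ω = 2π/T = 2π/19.33 = 0.325 rad/s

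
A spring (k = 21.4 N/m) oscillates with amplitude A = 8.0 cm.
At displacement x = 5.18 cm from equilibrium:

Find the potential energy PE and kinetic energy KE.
E_total = ½kA² = ½×21.4×(0.08)² = 0.06848 J
PE = ½kx² = ½×21.4×(0.0518)² = 0.02871 J
KE = E_total − PE = 0.03977 J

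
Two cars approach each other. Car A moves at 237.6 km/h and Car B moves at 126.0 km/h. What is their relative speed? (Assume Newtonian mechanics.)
v_rel = v_A + v_B = 237.6 + 126.0 = 363.6 km/h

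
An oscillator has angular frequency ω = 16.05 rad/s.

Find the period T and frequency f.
T = 2π/ω = 2π/16.05 = 0.3915 s; f = ω/2π = 2.554 Hz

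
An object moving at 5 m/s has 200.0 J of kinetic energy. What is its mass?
KE = ½mv² → m = 2KE/v² = 2×200.0/5² = 16.0 kg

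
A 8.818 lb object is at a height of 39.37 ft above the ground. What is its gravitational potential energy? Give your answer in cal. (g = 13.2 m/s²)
PE = mgh = 4 kg × 13.2 m/s² × 12 m = 633.6 J = 151.4 cal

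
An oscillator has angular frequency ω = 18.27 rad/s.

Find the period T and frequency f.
T = 2π/ω = 2π/18.27 = 0.3439 s; f = ω/2π = 2.908 Hz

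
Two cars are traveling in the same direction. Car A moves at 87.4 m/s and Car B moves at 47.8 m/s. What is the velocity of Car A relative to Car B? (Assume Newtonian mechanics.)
v_rel = v_A - v_B = 87.4 - 47.8 = 39.6 m/s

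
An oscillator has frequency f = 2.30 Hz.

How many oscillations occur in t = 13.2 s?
n = f×t = 2.3×13.2 = 30.36 oscillations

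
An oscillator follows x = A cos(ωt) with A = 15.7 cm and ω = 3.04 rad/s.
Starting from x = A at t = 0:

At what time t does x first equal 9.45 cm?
cos(ωt) = x/A = 9.45/15.7 = 0.6019
ωt = arccos(0.6019) = 0.9249 rad
t = 0.9249/3.04 = 0.3042 s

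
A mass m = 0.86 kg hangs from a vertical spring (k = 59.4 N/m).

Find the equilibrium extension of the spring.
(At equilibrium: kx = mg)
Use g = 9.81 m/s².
x_eq = mg/k = 0.86×9.81/59.4 = 0.142 m = 14.2 cm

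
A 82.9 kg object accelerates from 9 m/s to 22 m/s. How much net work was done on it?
W_net = ΔKE = ½m(v₂² − v₁²) = ½×82.9×(22² − 9²) = 16704.35 J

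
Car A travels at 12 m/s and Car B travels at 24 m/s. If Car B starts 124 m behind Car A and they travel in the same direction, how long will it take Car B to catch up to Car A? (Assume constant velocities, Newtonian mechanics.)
Relative speed: v_rel = 24 - 12 = 12 m/s
Time to catch: t = d₀/v_rel = 124/12 = 10.33 s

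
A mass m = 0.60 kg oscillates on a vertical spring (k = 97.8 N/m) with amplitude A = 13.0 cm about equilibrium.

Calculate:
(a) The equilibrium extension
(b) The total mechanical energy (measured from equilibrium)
x_eq = mg/k = 0.6×9.81/97.8 = 0.06018 m = 6.018 cm
E = ½kA² = ½×97.8×(0.13)² = 0.8264 J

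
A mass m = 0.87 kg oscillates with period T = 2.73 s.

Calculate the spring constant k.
T = 2π√(m/k) → k = m(2π/T)² = 0.87×(2π/2.73)² = 4.608 N/m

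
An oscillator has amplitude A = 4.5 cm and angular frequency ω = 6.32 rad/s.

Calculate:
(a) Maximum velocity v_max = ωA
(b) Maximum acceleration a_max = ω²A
v_max = ωA = 6.32×0.045 = 0.2844 m/s
a_max = ω²A = 6.32²×0.045 = 1.797 m/s²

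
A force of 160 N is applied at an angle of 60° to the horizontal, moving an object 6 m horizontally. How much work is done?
W = Fd cosθ = 160×6×cos(60°) = 480.0 J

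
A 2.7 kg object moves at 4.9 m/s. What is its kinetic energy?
KE = ½mv² = ½×2.7×4.9² = 32.4135 J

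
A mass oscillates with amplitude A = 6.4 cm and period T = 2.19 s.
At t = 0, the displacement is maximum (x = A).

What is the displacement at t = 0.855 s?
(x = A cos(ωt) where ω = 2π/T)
ω = 2π/T = 2π/2.19 = 2.869 rad/s
x = A cos(ωt) = 6.4×cos(2.869×0.855) = -4.942 cm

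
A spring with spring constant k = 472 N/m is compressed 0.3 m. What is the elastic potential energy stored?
PE = ½kx² = ½×472×0.3² = 21.24 J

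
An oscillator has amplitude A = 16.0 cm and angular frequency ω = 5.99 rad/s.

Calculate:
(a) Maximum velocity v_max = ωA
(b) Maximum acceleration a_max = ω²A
v_max = ωA = 5.99×0.16 = 0.9584 m/s
a_max = ω²A = 5.99²×0.16 = 5.741 m/s²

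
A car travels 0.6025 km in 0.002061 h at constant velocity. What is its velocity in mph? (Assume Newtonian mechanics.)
v = d/t (with unit conversion) = 181.6 mph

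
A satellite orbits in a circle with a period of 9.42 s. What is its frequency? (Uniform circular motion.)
f = 1/T = 1/9.42 = 0.1062 Hz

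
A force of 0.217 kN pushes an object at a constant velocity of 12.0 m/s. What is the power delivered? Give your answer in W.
P = Fv = 217 N × 12 m/s = 2604 W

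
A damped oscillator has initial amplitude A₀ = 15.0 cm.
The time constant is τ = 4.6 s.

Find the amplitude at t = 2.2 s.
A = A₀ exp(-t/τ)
A = A₀ exp(−t/τ) = 15.0×exp(−2.2/4.6) = 9.298 cm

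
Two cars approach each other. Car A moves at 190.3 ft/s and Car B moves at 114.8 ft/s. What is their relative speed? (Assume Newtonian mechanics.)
v_rel = v_A + v_B = 190.3 + 114.8 = 305.1 ft/s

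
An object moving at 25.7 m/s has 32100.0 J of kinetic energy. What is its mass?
KE = ½mv² → m = 2KE/v² = 2×32100.0/25.7² = 97.2 kg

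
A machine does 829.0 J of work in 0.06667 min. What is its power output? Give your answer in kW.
P = W/t = 829 J / 4 s = 207.2 W = 0.2072 kW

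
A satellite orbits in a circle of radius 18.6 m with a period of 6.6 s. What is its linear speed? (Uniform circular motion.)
v = 2πr/T = 2π×18.6/6.6 = 17.71 m/s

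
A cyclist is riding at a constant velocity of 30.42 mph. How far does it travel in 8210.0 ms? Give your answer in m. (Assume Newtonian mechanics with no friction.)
d = vt (with unit conversion) = 111.6 m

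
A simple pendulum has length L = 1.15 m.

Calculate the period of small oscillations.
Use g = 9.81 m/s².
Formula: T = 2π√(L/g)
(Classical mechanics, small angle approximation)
T = 2π√(L/g) = 2π√(1.15/9.81) = 2.151 s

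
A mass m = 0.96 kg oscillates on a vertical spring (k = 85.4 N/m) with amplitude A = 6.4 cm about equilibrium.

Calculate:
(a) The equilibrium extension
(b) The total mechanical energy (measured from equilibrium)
x_eq = mg/k = 0.96×9.81/85.4 = 0.1103 m = 11.03 cm
E = ½kA² = ½×85.4×(0.064)² = 0.1749 J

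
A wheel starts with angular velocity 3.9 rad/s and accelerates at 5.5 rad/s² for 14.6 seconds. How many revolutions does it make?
θ = ω₀t + ½αt² = 3.9×14.6 + ½×5.5×14.6² = 643.13 rad
Revolutions = θ/(2π) = 643.13/(2π) = 102.36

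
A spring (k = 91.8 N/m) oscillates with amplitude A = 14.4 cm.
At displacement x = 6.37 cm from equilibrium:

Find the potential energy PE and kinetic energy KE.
E_total = ½kA² = ½×91.8×(0.144)² = 0.9518 J
PE = ½kx² = ½×91.8×(0.0637)² = 0.1862 J
KE = E_total − PE = 0.7655 J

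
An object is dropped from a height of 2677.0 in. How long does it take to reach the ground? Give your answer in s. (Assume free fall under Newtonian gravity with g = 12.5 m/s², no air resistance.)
t = √(2h/g) (with unit conversion) = 3.298 s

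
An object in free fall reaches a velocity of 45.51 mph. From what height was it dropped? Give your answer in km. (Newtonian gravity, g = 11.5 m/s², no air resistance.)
h = v²/(2g) (with unit conversion) = 0.018 km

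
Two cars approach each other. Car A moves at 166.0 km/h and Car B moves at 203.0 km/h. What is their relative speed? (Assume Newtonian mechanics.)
v_rel = v_A + v_B = 166.0 + 203.0 = 369.0 km/h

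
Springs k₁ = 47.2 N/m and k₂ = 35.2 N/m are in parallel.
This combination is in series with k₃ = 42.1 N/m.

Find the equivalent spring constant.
k₁₂ = k₁ + k₂ = 82.4 N/m (parallel)
1/k_eq = 1/k₁₂ + 1/k₃ → k_eq = 27.86 N/m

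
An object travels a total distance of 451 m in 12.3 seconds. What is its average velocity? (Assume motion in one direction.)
v_avg = Δd / Δt = 451 / 12.3 = 36.67 m/s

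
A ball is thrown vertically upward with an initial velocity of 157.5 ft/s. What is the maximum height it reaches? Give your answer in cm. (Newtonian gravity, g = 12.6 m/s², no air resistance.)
h_max = v₀²/(2g) (with unit conversion) = 9145.0 cm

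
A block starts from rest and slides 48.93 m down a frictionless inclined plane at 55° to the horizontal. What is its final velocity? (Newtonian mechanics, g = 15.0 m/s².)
a = g sin(θ) = 15.0 × sin(55°) = 12.29 m/s²
v = √(2ad) = √(2 × 12.29 × 48.93) = 34.68 m/s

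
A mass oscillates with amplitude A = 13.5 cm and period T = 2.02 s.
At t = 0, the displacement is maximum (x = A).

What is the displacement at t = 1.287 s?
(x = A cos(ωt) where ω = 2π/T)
ω = 2π/T = 2π/2.02 = 3.11 rad/s
x = A cos(ωt) = 13.5×cos(3.11×1.287) = -8.791 cm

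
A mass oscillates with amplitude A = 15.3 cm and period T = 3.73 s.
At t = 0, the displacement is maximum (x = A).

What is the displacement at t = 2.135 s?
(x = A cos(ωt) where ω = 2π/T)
ω = 2π/T = 2π/3.73 = 1.685 rad/s
x = A cos(ωt) = 15.3×cos(1.685×2.135) = -13.74 cm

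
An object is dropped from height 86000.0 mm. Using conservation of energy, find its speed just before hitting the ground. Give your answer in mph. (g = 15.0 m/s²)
mgh = ½mv² → v = √(2gh) = √(2×15.0×86) = 50.79 m/s = 113.6 mph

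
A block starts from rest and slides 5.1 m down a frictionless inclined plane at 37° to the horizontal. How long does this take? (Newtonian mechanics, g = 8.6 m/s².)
a = g sin(θ) = 8.6 × sin(37°) = 5.18 m/s²
t = √(2d/a) = √(2 × 5.1 / 5.18) = 1.4 s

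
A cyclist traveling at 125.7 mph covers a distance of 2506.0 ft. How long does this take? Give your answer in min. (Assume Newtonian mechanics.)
t = d/v (with unit conversion) = 0.2265 min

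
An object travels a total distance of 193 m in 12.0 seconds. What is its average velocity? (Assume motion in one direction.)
v_avg = Δd / Δt = 193 / 12.0 = 16.08 m/s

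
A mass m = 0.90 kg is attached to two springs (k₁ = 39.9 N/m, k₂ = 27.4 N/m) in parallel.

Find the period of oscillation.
k_eq = k₁+k₂ = 67.3 N/m
T = 2π√(m/k_eq) = 2π√(0.9/67.3) = 0.7266 s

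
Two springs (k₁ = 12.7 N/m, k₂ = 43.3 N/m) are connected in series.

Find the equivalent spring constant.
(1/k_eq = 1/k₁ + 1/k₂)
1/k_eq = 1/12.7 + 1/43.3 = 0.10183; k_eq = 9.82 N/m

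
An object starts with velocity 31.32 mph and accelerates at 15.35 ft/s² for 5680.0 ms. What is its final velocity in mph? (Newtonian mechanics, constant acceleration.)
v = v₀ + at (with unit conversion) = 90.77 mph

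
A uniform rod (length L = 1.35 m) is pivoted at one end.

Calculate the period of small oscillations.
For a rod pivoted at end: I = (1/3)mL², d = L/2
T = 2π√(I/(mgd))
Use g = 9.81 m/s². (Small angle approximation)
I/m = (1/3)L² = 0.6075 m²; d = L/2 = 0.675 m
T = 2π√(I/(mgd)) = 2π√(0.6075/(9.81×0.675)) = 1.903 s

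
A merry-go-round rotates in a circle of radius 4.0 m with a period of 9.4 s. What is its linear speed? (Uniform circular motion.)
v = 2πr/T = 2π×4.0/9.4 = 2.67 m/s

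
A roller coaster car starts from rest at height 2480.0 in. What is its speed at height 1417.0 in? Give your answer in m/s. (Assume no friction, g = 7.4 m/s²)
mgh₁ = ½mv₂² + mgh₂ → v₂ = √(2g(h₁−h₂)) = √(2×7.4×(62.99−35.99)) = 19.99 m/s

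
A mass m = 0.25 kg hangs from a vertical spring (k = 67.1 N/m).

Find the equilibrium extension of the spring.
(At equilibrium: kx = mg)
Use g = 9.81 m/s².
x_eq = mg/k = 0.25×9.81/67.1 = 0.03655 m = 3.655 cm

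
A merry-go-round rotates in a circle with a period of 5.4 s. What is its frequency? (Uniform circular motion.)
f = 1/T = 1/5.4 = 0.1852 Hz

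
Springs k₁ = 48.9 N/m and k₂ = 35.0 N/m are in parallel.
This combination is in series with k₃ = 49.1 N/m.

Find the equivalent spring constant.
k₁₂ = k₁ + k₂ = 83.9 N/m (parallel)
1/k_eq = 1/k₁₂ + 1/k₃ → k_eq = 30.97 N/m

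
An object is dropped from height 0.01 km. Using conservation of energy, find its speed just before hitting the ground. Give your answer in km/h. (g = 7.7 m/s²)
mgh = ½mv² → v = √(2gh) = √(2×7.7×10) = 12.41 m/s = 44.67 km/h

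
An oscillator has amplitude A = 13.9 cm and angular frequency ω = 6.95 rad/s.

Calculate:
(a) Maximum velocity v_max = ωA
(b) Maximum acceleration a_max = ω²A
v_max = ωA = 6.95×0.139 = 0.9661 m/s
a_max = ω²A = 6.95²×0.139 = 6.714 m/s²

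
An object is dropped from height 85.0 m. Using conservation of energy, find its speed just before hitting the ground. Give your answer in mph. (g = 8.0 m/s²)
mgh = ½mv² → v = √(2gh) = √(2×8.0×85) = 36.88 m/s = 82.49 mph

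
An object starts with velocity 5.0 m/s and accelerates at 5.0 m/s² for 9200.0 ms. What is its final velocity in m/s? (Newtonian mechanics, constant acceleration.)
v = v₀ + at (with unit conversion) = 51.0 m/s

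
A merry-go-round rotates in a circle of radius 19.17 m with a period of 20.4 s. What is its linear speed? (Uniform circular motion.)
v = 2πr/T = 2π×19.17/20.4 = 5.9 m/s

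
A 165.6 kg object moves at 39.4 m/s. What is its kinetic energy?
KE = ½mv² = ½×165.6×39.4² = 128535.4 J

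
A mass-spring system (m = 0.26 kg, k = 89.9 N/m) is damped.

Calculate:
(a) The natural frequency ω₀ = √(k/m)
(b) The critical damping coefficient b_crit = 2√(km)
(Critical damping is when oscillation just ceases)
ω₀ = √(k/m) = √(89.9/0.26) = 18.59 rad/s
b_crit = 2√(km) = 2√(89.9×0.26) = 9.669 kg/s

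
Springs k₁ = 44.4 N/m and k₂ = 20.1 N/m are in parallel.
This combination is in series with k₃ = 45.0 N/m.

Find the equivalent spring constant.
k₁₂ = k₁ + k₂ = 64.5 N/m (parallel)
1/k_eq = 1/k₁₂ + 1/k₃ → k_eq = 26.51 N/m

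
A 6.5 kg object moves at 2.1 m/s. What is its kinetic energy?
KE = ½mv² = ½×6.5×2.1² = 14.3325 J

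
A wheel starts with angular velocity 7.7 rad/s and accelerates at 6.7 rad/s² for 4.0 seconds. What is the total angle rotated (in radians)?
θ = ω₀t + ½αt² = 7.7×4.0 + ½×6.7×4.0² = 84.4 rad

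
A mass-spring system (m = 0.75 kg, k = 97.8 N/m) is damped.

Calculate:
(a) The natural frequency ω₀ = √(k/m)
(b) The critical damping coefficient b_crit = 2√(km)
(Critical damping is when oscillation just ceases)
ω₀ = √(k/m) = √(97.8/0.75) = 11.42 rad/s
b_crit = 2√(km) = 2√(97.8×0.75) = 17.13 kg/s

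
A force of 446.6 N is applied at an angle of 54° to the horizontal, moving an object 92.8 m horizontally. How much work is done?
W = Fd cosθ = 446.6×92.8×cos(54°) = 24360.0 J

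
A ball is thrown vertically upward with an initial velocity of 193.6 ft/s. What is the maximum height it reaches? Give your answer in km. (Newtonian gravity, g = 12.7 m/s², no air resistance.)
h_max = v₀²/(2g) (with unit conversion) = 0.1371 km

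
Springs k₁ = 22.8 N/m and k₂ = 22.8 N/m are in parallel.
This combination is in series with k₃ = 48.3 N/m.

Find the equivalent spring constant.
k₁₂ = k₁ + k₂ = 45.6 N/m (parallel)
1/k_eq = 1/k₁₂ + 1/k₃ → k_eq = 23.46 N/m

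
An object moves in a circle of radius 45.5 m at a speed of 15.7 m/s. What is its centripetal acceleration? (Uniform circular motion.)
a_c = v²/r = 15.7²/45.5 = 246.49/45.5 = 5.42 m/s²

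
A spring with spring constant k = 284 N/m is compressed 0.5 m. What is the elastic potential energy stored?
PE = ½kx² = ½×284×0.5² = 35.5 J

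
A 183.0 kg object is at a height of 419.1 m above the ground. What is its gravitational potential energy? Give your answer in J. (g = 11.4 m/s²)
PE = mgh = 183 kg × 11.4 m/s² × 419.1 m = 8.743e+05 J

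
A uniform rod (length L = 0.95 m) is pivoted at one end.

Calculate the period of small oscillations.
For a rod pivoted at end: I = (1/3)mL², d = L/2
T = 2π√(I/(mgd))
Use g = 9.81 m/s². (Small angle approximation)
I/m = (1/3)L² = 0.3008 m²; d = L/2 = 0.475 m
T = 2π√(I/(mgd)) = 2π√(0.3008/(9.81×0.475)) = 1.596 s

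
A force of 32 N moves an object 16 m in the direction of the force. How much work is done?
W = Fd = 32×16 = 512.0 J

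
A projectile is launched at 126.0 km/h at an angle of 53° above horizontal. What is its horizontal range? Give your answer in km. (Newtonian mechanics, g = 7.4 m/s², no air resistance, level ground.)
R = v₀² sin(2θ) / g (with unit conversion) = 0.1591 km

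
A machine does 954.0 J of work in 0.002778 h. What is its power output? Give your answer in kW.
P = W/t = 954 J / 10 s = 95.39 W = 0.09539 kW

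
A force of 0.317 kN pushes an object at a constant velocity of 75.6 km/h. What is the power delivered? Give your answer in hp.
P = Fv = 317 N × 21 m/s = 6657 W = 8.927 hp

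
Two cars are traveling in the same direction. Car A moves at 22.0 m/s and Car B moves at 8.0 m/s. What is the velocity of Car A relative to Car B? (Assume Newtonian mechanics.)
v_rel = v_A - v_B = 22.0 - 8.0 = 14.0 m/s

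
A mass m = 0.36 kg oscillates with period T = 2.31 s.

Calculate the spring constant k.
T = 2π√(m/k) → k = m(2π/T)² = 0.36×(2π/2.31)² = 2.663 N/m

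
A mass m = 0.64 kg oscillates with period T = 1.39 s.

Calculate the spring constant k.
T = 2π√(m/k) → k = m(2π/T)² = 0.64×(2π/1.39)² = 13.08 N/m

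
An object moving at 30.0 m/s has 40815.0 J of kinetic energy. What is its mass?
KE = ½mv² → m = 2KE/v² = 2×40815.0/30.0² = 90.7 kg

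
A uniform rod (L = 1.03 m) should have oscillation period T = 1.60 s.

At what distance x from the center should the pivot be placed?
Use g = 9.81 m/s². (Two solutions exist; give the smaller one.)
T = 2π√((L²/12 + x²)/(gx)). Let c = T²g/(4π²) = 0.6361.
x² − cx + L²/12 = 0 → x = (c − √(c² − L²/3))/2 = 0.2051 m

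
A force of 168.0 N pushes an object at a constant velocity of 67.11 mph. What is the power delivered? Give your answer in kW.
P = Fv = 168 N × 30 m/s = 5040 W = 5.04 kW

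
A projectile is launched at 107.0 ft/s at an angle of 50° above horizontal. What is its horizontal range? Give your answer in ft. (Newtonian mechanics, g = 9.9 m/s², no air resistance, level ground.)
R = v₀² sin(2θ) / g (with unit conversion) = 347.1 ft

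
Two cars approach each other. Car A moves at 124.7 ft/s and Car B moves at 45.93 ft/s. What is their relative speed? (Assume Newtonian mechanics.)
v_rel = v_A + v_B = 124.7 + 45.93 = 170.6 ft/s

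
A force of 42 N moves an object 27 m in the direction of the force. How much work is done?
W = Fd = 42×27 = 1134.0 J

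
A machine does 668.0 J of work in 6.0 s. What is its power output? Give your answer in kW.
P = W/t = 668 J / 6 s = 111.3 W = 0.1113 kW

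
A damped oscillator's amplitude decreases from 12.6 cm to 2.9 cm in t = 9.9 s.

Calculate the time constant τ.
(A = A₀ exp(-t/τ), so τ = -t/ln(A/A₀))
A/A₀ = 2.9/12.6 = 0.2302; ln(A/A₀) = -1.469
τ = −t/ln(A/A₀) = −9.9/-1.469 = 6.739 s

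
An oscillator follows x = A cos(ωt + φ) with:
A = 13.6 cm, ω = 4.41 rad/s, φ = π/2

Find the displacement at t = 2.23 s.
x = A cos(ωt + φ) = 13.6×cos(4.41×2.23 + π/2) = 5.415 cm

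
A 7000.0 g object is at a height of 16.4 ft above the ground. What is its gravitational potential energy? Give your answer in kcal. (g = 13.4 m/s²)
PE = mgh = 7 kg × 13.4 m/s² × 4.999 m = 468.9 J = 0.1121 kcal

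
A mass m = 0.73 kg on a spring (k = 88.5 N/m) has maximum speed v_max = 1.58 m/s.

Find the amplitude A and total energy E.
½mv²_max = ½kA² → A = v_max√(m/k) = 1.58×√(0.73/88.5) = 0.1435 m = 14.35 cm
E = ½mv²_max = ½×0.73×1.58² = 0.9112 J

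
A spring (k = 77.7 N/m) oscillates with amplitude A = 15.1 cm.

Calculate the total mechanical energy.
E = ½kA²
E = ½kA² = ½×77.7×(0.151)² = 0.8858 J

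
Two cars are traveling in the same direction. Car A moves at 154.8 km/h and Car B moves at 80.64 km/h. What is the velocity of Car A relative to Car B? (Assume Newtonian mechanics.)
v_rel = v_A - v_B = 154.8 - 80.64 = 74.16 km/h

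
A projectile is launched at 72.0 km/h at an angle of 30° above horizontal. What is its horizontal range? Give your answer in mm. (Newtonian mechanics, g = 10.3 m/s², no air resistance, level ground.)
R = v₀² sin(2θ) / g (with unit conversion) = 33630.0 mm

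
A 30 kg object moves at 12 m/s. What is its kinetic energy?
KE = ½mv² = ½×30×12² = 2160.0 J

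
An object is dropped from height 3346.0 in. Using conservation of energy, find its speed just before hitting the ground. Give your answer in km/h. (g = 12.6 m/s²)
mgh = ½mv² → v = √(2gh) = √(2×12.6×84.99) = 46.28 m/s = 166.6 km/h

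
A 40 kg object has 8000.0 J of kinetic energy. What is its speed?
KE = ½mv² → v = √(2KE/m) = √(2×8000.0/40) = 20.0 m/s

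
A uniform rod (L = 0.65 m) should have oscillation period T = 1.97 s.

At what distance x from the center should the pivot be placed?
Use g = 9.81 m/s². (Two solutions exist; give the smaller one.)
T = 2π√((L²/12 + x²)/(gx)). Let c = T²g/(4π²) = 0.9644.
x² − cx + L²/12 = 0 → x = (c − √(c² − L²/3))/2 = 0.03801 m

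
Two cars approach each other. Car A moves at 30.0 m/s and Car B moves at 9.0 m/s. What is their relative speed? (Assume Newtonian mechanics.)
v_rel = v_A + v_B = 30.0 + 9.0 = 39.0 m/s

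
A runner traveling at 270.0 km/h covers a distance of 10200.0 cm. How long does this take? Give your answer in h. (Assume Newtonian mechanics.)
t = d/v (with unit conversion) = 0.0003778 h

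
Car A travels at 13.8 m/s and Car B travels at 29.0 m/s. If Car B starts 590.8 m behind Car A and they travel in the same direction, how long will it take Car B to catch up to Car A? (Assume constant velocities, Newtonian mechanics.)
Relative speed: v_rel = 29.0 - 13.8 = 15.2 m/s
Time to catch: t = d₀/v_rel = 590.8/15.2 = 38.87 s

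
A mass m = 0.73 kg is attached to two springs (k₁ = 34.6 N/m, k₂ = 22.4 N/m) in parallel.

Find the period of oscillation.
k_eq = k₁+k₂ = 57 N/m
T = 2π√(m/k_eq) = 2π√(0.73/57) = 0.7111 s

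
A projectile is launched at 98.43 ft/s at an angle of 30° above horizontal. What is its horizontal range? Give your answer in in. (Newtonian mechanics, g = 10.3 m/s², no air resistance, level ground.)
R = v₀² sin(2θ) / g (with unit conversion) = 2980.0 in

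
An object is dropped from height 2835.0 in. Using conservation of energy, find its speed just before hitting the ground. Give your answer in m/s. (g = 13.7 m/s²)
mgh = ½mv² → v = √(2gh) = √(2×13.7×72.01) = 44.42 m/s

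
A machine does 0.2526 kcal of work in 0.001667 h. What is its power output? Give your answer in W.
P = W/t = 1057 J / 6.001 s = 176.1 W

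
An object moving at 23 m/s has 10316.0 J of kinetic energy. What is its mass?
KE = ½mv² → m = 2KE/v² = 2×10316.0/23² = 39.0 kg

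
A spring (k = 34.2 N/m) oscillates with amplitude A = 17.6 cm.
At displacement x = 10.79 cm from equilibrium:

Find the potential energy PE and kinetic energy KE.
E_total = ½kA² = ½×34.2×(0.176)² = 0.5297 J
PE = ½kx² = ½×34.2×(0.1079)² = 0.1991 J
KE = E_total − PE = 0.3306 J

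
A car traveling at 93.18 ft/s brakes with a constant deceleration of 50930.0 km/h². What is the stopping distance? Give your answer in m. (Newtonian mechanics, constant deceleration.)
d = v₀² / (2a) (with unit conversion) = 102.6 m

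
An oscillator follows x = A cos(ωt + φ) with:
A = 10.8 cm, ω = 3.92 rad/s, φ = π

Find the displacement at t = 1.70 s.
x = A cos(ωt + φ) = 10.8×cos(3.92×1.7 + π) = -10.03 cm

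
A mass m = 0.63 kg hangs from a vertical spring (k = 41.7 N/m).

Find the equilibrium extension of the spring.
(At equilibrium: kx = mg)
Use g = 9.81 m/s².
x_eq = mg/k = 0.63×9.81/41.7 = 0.1482 m = 14.82 cm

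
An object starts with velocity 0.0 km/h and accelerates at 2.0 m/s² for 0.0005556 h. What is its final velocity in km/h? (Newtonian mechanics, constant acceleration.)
v = v₀ + at (with unit conversion) = 14.4 km/h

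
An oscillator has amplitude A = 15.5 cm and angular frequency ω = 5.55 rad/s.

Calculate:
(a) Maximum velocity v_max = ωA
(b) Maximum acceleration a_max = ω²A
v_max = ωA = 5.55×0.155 = 0.8602 m/s
a_max = ω²A = 5.55²×0.155 = 4.774 m/s²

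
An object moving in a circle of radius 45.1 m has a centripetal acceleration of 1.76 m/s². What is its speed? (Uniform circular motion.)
v = √(a_c × r) = √(1.76 × 45.1) = 8.91 m/s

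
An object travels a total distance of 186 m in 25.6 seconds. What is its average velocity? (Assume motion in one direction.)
v_avg = Δd / Δt = 186 / 25.6 = 7.27 m/s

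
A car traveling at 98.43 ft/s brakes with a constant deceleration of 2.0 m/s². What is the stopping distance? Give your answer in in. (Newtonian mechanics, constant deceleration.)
d = v₀² / (2a) (with unit conversion) = 8859.0 in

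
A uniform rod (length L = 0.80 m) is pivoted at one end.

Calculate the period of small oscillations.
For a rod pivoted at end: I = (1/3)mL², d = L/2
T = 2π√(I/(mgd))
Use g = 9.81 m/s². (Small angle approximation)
I/m = (1/3)L² = 0.2133 m²; d = L/2 = 0.4 m
T = 2π√(I/(mgd)) = 2π√(0.2133/(9.81×0.4)) = 1.465 s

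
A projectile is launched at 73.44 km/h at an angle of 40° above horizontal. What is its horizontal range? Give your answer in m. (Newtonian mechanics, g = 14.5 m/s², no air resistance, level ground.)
R = v₀² sin(2θ) / g (with unit conversion) = 28.26 m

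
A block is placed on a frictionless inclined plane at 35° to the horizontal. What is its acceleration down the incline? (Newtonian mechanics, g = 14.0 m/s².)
a = g sin(θ) = 14.0 × sin(35°) = 14.0 × 0.5736 = 8.03 m/s²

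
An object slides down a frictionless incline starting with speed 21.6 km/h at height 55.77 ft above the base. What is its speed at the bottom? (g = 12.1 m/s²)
½mv₀² + mgh = ½mv² → v = √(v₀² + 2gh) = √(6² + 2×12.1×17) = 21.15 m/s = 76.14 km/h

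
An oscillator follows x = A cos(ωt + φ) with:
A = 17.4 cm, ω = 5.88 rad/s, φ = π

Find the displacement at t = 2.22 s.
x = A cos(ωt + φ) = 17.4×cos(5.88×2.22 + π) = -15.38 cm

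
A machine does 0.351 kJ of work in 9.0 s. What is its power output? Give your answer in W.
P = W/t = 351 J / 9 s = 39 W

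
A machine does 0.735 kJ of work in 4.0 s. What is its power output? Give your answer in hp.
P = W/t = 735 J / 4 s = 183.8 W = 0.2464 hp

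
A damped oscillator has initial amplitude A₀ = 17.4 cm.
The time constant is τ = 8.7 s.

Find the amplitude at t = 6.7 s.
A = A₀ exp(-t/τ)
A = A₀ exp(−t/τ) = 17.4×exp(−6.7/8.7) = 8.056 cm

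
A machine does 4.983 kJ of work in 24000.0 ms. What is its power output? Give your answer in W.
P = W/t = 4983 J / 24 s = 207.6 W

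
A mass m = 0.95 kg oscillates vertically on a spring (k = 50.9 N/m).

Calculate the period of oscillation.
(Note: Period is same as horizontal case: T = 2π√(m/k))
T = 2π√(m/k) = 2π√(0.95/50.9) = 0.8584 s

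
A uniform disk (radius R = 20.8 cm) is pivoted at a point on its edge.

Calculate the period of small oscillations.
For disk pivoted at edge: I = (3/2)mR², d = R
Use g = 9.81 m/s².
I/m = (3/2)R² = 0.0649 m²; d = R = 0.208 m
T = 2π√((3/2)R²/(gR)) = 2π√(3R/(2g)) = 1.121 s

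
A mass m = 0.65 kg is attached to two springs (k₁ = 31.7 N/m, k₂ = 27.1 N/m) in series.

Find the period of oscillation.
k_eq = k₁k₂/(k₁+k₂) = 14.61 N/m
T = 2π√(m/k_eq) = 2π√(0.65/14.61) = 1.325 s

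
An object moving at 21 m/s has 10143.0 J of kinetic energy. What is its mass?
KE = ½mv² → m = 2KE/v² = 2×10143.0/21² = 46.0 kg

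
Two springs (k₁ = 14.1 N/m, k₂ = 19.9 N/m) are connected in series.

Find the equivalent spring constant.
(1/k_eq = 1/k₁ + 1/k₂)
1/k_eq = 1/14.1 + 1/19.9 = 0.12117; k_eq = 8.253 N/m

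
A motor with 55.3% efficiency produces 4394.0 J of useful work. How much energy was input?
W_in = W_out/η = 4394.0/0.553 = 7945.8 J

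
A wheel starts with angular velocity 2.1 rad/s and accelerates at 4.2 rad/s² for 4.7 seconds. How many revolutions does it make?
θ = ω₀t + ½αt² = 2.1×4.7 + ½×4.2×4.7² = 56.26 rad
Revolutions = θ/(2π) = 56.26/(2π) = 8.95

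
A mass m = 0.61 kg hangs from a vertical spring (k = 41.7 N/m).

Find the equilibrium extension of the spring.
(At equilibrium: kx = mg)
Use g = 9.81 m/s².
x_eq = mg/k = 0.61×9.81/41.7 = 0.1435 m = 14.35 cm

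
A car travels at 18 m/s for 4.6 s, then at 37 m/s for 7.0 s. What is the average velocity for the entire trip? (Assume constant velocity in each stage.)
d₁ = v₁t₁ = 18 × 4.6 = 82.8 m
d₂ = v₂t₂ = 37 × 7.0 = 259 m
d_total = 341.8 m, t_total = 11.6 s
v_avg = d_total/t_total = 341.8/11.6 = 29.47 m/s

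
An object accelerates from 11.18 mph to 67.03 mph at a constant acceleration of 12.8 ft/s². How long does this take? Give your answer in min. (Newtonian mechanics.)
t = (v - v₀)/a (with unit conversion) = 0.1067 min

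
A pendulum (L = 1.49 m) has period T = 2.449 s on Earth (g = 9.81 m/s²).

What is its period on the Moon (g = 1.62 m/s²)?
T = 2π√(L/g), so T_moon/T_earth = √(g_earth/g_moon)
T_moon = 2π√(1.49/1.62) = 6.026 s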